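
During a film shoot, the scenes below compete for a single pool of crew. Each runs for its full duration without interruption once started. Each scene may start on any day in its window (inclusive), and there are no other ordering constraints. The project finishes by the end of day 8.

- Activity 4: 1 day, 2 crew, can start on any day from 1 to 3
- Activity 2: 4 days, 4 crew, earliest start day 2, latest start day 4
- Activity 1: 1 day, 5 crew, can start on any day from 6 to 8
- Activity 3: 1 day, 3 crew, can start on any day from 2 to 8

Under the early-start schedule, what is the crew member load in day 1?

2

At early start, day 1 has: Activity 4.
Demand: 2 = 2.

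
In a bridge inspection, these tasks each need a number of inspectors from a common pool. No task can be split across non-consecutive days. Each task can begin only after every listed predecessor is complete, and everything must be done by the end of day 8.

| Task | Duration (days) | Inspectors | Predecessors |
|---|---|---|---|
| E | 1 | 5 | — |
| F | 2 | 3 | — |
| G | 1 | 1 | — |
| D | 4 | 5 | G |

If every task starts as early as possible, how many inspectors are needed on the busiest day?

9

Early-start schedule: E@1, F@1, G@1, D@2.
Load per day: day 1: 9, day 2: 8, day 3: 5, day 4: 5, day 5: 5, day 6: 0, day 7: 0, day 8: 0.
Peak is 9.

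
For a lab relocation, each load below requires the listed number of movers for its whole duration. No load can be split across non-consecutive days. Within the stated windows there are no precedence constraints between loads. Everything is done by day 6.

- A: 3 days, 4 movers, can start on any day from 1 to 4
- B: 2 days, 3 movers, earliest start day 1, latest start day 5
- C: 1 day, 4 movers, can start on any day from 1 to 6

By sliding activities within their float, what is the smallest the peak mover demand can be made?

4

Early-start (A@1, B@1, C@1) gives peak 11: d1:11  d2:7  d3:4  d4:0  d5:0  d6:0.
Shift B→4, C→6.
Schedule A@1, B@4, C@6: d1:4  d2:4  d3:4  d4:3  d5:3  d6:4 — peak 4.
Total mover-days = 22 over 6 days ⇒ peak ≥ ⌈22/6⌉ = 4, so 4 is optimal.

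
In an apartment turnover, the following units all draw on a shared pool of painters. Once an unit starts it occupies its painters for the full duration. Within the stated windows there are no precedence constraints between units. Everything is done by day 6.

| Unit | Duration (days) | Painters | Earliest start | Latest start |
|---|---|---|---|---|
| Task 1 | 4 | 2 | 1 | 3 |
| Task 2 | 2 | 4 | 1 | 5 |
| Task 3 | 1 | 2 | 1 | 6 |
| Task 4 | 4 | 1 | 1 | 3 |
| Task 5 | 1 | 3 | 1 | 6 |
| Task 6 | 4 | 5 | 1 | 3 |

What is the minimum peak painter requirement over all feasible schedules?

8

Early-start (Task 1@1, Task 2@1, Task 3@1, Task 4@1, Task 5@1, Task 6@1) gives peak 17: d1:17  d2:12  d3:8  d4:8  d5:0  d6:0.
Shift Task 4→2, Task 5→6, Task 6→3.
Schedule Task 1@1, Task 2@1, Task 3@1, Task 4@2, Task 5@6, Task 6@3: d1:8  d2:7  d3:8  d4:8  d5:6  d6:8 — peak 8.
Total painter-days = 45 over 6 days ⇒ peak ≥ ⌈45/6⌉ = 8, so 8 is optimal.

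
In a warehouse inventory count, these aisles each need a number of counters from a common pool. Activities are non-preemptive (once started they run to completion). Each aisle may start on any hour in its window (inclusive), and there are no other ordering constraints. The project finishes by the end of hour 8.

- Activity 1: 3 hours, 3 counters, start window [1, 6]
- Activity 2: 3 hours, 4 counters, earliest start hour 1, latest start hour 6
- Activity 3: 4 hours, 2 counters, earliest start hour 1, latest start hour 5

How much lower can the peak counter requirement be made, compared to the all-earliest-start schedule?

4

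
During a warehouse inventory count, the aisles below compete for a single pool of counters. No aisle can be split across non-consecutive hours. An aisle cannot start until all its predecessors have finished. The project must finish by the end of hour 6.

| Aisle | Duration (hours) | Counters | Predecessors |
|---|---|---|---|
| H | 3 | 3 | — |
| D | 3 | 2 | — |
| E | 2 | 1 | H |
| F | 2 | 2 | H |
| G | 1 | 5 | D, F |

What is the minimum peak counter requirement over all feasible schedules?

5

Schedule H@1, D@1, E@4, F@4, G@6: h1:5  h2:5  h3:5  h4:3  h5:3  h6:5 — peak 5.
Total counter-hours = 26 over 6 hours ⇒ peak ≥ ⌈26/6⌉ = 5, so 5 is optimal.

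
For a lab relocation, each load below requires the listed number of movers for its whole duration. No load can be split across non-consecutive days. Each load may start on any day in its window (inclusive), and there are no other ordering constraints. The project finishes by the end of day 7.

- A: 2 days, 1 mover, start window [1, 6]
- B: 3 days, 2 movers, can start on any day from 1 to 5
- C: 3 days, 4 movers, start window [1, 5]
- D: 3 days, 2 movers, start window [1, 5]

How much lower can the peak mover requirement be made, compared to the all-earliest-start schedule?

Early-start peak: d1:9  d2:9  d3:8  d4:0  d5:0  d6:0  d7:0 ⇒ 9.
Leveled (A@1, B@1, C@4, D@1): d1:5  d2:5  d3:4  d4:4  d5:4  d6:4  d7:0 ⇒ 5.
Reduction 9 − 5 = 4.

4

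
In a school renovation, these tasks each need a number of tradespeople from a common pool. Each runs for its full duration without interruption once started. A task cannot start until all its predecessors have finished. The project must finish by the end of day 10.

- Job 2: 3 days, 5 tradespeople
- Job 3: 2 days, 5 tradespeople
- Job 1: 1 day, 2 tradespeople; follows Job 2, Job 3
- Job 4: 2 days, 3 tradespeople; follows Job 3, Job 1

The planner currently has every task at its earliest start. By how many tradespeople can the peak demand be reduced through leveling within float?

Early-start peak: d1:10  d2:10  d3:5  d4:2  d5:3  d6:3  d7:0  d8:0  d9:0  d10:0 ⇒ 10.
Leveled (Job 2@1, Job 3@4, Job 1@6, Job 4@7): d1:5  d2:5  d3:5  d4:5  d5:5  d6:2  d7:3  d8:3  d9:0  d10:0 ⇒ 5.
Reduction 10 − 5 = 5.

5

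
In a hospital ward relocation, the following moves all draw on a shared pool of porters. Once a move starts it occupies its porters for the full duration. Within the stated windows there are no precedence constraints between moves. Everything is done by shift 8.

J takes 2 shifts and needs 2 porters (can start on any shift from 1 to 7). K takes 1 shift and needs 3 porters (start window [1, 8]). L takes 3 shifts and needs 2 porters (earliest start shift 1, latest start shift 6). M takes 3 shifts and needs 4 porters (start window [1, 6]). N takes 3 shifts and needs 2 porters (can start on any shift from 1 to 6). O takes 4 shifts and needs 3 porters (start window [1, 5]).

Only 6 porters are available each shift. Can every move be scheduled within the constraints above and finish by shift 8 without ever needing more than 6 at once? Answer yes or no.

yes

Schedule J@1, K@1, L@3, M@2, N@6, O@5: s1:5  s2:6  s3:6  s4:6  s5:5  s6:5  s7:5  s8:5 — peak 6 ≤ 6.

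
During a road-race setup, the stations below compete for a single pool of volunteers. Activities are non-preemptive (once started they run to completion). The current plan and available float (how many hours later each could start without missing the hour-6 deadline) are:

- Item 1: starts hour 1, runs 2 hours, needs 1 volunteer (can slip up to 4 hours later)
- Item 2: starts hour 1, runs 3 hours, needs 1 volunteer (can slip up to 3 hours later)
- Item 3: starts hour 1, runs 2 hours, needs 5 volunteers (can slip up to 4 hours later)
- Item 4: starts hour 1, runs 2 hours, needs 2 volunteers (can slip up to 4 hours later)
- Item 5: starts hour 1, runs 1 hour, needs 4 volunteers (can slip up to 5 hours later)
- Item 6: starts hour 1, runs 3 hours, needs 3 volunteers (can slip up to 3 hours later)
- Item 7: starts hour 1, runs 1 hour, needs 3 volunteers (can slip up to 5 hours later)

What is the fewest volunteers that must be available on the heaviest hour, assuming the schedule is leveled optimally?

Early-start (Item 1@1, Item 2@1, Item 3@1, Item 4@1, Item 5@1, Item 6@1, Item 7@1) gives peak 19: h1:19  h2:12  h3:4  h4:0  h5:0  h6:0.
Shift Item 2→3, Item 4→4, Item 5→3, Item 6→4, Item 7→6.
Schedule Item 1@1, Item 2@3, Item 3@1, Item 4@4, Item 5@3, Item 6@4, Item 7@6: h1:6  h2:6  h3:5  h4:6  h5:6  h6:6 — peak 6.
Total volunteer-hours = 35 over 6 hours ⇒ peak ≥ ⌈35/6⌉ = 6, so 6 is optimal.

6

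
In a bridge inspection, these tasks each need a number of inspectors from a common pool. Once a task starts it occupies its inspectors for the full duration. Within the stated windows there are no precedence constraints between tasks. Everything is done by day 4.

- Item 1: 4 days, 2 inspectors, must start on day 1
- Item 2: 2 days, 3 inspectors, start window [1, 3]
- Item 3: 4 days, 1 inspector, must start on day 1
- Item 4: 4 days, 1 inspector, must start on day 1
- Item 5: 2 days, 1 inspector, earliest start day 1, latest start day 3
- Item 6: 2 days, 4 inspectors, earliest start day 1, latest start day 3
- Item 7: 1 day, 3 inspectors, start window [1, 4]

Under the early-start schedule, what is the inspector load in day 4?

At early start, day 4 has: Item 1, Item 3, Item 4.
Demand: 2 + 1 + 1 = 4.

4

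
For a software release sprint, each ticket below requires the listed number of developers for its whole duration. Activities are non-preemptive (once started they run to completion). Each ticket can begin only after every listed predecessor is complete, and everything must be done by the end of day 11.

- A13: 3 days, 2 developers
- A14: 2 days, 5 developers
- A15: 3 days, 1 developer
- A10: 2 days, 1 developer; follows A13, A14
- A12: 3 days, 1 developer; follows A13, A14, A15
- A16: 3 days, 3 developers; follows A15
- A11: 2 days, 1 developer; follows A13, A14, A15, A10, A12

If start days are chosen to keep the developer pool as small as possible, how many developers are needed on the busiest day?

5

Early-start (A13@1, A14@1, A15@1, A10@4, A12@4, A16@4, A11@7) gives peak 8: d1:8  d2:8  d3:3  d4:5  d5:5  d6:4  d7:1  d8:1  d9:0  d10:0  d11:0.
Shift A14→4, A10→6, A12→6, A16→6, A11→9.
Schedule A13@1, A14@4, A15@1, A10@6, A12@6, A16@6, A11@9: d1:3  d2:3  d3:3  d4:5  d5:5  d6:5  d7:5  d8:4  d9:1  d10:1  d11:0 — peak 5.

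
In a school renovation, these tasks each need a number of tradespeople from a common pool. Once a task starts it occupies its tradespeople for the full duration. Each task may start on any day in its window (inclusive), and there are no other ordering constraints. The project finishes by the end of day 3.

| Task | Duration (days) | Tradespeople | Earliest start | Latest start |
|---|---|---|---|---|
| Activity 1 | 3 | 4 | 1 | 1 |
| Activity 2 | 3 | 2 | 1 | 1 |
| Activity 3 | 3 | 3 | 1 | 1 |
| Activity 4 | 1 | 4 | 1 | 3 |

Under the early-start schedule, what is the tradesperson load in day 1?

At early start, day 1 has: Activity 1, Activity 2, Activity 3, Activity 4.
Demand: 4 + 2 + 3 + 4 = 13.

13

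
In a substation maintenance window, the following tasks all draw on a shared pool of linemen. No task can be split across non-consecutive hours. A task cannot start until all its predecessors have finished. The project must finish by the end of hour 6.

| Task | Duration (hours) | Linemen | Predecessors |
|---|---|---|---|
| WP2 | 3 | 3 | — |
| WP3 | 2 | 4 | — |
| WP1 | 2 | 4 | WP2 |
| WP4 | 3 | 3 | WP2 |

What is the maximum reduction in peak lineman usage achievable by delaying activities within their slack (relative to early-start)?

Early-start peak: h1:7  h2:7  h3:3  h4:7  h5:7  h6:3 ⇒ 7.
Leveled (WP2@1, WP3@1, WP1@4, WP4@4): h1:7  h2:7  h3:3  h4:7  h5:7  h6:3 ⇒ 7.
Reduction 7 − 7 = 0.

0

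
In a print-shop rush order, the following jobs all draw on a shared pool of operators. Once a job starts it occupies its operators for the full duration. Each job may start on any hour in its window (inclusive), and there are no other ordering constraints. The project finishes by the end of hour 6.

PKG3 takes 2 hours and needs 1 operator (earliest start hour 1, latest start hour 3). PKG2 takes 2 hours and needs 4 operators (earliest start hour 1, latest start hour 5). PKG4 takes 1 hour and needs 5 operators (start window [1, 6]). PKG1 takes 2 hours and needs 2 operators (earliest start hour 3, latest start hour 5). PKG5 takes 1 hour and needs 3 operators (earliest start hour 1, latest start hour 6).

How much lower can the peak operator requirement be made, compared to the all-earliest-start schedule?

8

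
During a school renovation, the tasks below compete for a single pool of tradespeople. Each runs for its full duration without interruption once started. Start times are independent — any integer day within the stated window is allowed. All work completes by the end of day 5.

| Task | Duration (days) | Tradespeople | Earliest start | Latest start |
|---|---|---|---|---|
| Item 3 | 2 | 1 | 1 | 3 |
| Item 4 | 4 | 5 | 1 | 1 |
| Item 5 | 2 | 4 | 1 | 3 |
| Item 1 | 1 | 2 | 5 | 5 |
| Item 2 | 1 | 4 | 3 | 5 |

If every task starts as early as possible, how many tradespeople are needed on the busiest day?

10

Early-start schedule: Item 3@1, Item 4@1, Item 5@1, Item 1@5, Item 2@3.
Load per day: day 1: 10, day 2: 10, day 3: 9, day 4: 5, day 5: 2.
Peak is 10.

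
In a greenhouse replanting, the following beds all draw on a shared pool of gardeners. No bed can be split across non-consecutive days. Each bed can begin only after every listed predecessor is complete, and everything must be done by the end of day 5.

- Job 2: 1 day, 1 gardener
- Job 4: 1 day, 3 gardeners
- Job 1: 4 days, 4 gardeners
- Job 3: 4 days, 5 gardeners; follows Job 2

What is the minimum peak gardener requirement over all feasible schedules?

9

Schedule Job 2@1, Job 4@1, Job 1@1, Job 3@2: d1:8  d2:9  d3:9  d4:9  d5:5 — peak 9.
No arrangement of the 10 feasible schedules does better.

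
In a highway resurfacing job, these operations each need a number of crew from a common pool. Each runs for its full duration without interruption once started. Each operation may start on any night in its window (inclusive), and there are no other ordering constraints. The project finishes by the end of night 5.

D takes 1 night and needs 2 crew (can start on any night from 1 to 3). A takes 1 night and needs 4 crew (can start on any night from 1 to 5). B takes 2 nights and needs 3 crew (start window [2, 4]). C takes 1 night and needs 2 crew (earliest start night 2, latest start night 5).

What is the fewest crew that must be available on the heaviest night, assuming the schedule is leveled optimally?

4

Early-start (D@1, A@1, B@2, C@2) gives peak 6: n1:6  n2:5  n3:3  n4:0  n5:0.
Shift A→2, B→3, C→5.
Schedule D@1, A@2, B@3, C@5: n1:2  n2:4  n3:3  n4:3  n5:2 — peak 4.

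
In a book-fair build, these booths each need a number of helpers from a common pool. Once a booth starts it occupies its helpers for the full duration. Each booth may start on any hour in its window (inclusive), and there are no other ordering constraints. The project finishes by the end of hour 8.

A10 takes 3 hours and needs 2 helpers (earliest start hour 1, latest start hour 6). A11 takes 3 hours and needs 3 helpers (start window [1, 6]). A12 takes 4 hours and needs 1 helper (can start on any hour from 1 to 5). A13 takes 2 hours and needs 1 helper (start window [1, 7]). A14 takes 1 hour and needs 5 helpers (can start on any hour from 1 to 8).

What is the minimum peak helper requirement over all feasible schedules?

Early-start (A10@1, A11@1, A12@1, A13@1, A14@1) gives peak 12: h1:12  h2:7  h3:6  h4:1  h5:0  h6:0  h7:0  h8:0.
Shift A12→4, A13→4, A14→8.
Schedule A10@1, A11@1, A12@4, A13@4, A14@8: h1:5  h2:5  h3:5  h4:2  h5:2  h6:1  h7:1  h8:5 — peak 5.

5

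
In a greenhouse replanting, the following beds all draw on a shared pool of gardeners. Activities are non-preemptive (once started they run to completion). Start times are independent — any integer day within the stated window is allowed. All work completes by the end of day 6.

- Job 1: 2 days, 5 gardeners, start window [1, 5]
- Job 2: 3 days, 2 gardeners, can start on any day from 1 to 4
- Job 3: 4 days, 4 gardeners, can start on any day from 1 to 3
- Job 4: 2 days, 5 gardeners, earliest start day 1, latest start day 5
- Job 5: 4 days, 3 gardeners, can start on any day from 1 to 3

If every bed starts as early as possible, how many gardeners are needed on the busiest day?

Early-start schedule: Job 1@1, Job 2@1, Job 3@1, Job 4@1, Job 5@1.
Load per day: day 1: 19, day 2: 19, day 3: 9, day 4: 7, day 5: 0, day 6: 0.
Peak is 19.

19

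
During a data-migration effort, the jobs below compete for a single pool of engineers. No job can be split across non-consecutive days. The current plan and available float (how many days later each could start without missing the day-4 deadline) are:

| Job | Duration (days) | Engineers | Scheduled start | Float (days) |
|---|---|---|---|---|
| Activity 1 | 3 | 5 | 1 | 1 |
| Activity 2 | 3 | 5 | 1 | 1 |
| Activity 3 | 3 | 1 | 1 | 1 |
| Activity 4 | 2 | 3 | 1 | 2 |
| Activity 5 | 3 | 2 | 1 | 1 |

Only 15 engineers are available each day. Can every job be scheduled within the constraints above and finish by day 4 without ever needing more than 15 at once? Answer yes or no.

no

The minimum achievable peak is 16; 15 < 16, so no feasible schedule stays within the cap.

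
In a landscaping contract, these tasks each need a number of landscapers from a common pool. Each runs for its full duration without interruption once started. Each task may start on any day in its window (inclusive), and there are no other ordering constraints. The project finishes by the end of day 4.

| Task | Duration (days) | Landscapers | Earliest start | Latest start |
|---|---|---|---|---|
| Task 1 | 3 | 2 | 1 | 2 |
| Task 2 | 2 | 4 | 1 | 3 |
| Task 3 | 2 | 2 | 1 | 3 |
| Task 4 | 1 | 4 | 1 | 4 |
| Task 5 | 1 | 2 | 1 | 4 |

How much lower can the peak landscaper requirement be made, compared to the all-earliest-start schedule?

8

Early-start peak: d1:14  d2:8  d3:2  d4:0 ⇒ 14.
Leveled (Task 1@1, Task 2@1, Task 3@3, Task 4@4, Task 5@3): d1:6  d2:6  d3:6  d4:6 ⇒ 6.
Reduction 14 − 6 = 8.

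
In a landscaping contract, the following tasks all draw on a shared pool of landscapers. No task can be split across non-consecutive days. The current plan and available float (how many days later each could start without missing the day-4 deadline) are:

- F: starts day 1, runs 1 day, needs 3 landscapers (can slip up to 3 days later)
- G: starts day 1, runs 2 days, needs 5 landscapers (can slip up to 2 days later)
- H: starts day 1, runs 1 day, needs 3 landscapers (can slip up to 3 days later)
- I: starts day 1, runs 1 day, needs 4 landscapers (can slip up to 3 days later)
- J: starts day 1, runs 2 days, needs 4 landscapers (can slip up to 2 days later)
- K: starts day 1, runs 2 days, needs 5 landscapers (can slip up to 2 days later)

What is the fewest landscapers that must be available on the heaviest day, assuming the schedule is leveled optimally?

10

Early-start (F@1, G@1, H@1, I@1, J@1, K@1) gives peak 24: d1:24  d2:14  d3:0  d4:0.
Shift G→2, I→4, K→3.
Schedule F@1, G@2, H@1, I@4, J@1, K@3: d1:10  d2:9  d3:10  d4:9 — peak 10.
Total landscaper-days = 38 over 4 days ⇒ peak ≥ ⌈38/4⌉ = 10, so 10 is optimal.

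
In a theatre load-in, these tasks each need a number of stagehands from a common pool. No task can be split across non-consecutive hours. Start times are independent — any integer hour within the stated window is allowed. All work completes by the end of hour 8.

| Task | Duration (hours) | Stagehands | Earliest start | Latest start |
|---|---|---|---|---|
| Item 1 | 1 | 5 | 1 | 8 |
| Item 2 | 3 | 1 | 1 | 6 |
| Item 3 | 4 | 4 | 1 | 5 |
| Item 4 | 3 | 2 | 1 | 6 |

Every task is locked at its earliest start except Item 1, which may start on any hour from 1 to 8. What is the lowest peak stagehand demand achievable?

Item 1@1: h1:12  h2:7  h3:7  h4:4  h5:0  h6:0  h7:0  h8:0 → peak 12
Item 1@2: h1:7  h2:12  h3:7  h4:4  h5:0  h6:0  h7:0  h8:0 → peak 12
Item 1@3: h1:7  h2:7  h3:12  h4:4  h5:0  h6:0  h7:0  h8:0 → peak 12
Item 1@4: h1:7  h2:7  h3:7  h4:9  h5:0  h6:0  h7:0  h8:0 → peak 9
Item 1@5: h1:7  h2:7  h3:7  h4:4  h5:5  h6:0  h7:0  h8:0 → peak 7
Item 1@6: h1:7  h2:7  h3:7  h4:4  h5:0  h6:5  h7:0  h8:0 → peak 7
Item 1@7: h1:7  h2:7  h3:7  h4:4  h5:0  h6:0  h7:5  h8:0 → peak 7
Item 1@8: h1:7  h2:7  h3:7  h4:4  h5:0  h6:0  h7:0  h8:5 → peak 7
Best is Item 1@5, peak 7.

7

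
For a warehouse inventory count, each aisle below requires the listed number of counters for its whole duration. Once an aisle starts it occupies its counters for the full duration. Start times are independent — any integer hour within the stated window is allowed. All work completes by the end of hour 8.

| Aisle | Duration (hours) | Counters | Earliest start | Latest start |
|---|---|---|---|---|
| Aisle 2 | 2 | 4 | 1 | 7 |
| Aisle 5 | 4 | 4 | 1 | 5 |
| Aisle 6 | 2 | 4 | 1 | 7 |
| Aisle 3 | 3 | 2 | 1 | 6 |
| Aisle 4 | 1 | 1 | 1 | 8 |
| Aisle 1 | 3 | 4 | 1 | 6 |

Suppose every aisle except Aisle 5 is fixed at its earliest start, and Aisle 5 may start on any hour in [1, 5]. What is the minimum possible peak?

Aisle 5@1: h1:19  h2:18  h3:10  h4:4  h5:0  h6:0  h7:0  h8:0 → peak 19
Aisle 5@2: h1:15  h2:18  h3:10  h4:4  h5:4  h6:0  h7:0  h8:0 → peak 18
Aisle 5@3: h1:15  h2:14  h3:10  h4:4  h5:4  h6:4  h7:0  h8:0 → peak 15
Aisle 5@4: h1:15  h2:14  h3:6  h4:4  h5:4  h6:4  h7:4  h8:0 → peak 15
Aisle 5@5: h1:15  h2:14  h3:6  h4:0  h5:4  h6:4  h7:4  h8:4 → peak 15
Best is Aisle 5@3, peak 15.

15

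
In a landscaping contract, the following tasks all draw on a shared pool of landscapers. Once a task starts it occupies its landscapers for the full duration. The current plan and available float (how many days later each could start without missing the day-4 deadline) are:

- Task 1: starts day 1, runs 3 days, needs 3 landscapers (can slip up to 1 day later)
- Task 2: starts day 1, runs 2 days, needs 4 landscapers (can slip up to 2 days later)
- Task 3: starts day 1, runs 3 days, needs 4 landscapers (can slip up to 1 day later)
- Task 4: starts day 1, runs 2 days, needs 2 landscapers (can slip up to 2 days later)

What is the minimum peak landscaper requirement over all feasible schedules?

11

Early-start (Task 1@1, Task 2@1, Task 3@1, Task 4@1) gives peak 13: d1:13  d2:13  d3:7  d4:0.
Shift Task 4→3.
Schedule Task 1@1, Task 2@1, Task 3@1, Task 4@3: d1:11  d2:11  d3:9  d4:2 — peak 11.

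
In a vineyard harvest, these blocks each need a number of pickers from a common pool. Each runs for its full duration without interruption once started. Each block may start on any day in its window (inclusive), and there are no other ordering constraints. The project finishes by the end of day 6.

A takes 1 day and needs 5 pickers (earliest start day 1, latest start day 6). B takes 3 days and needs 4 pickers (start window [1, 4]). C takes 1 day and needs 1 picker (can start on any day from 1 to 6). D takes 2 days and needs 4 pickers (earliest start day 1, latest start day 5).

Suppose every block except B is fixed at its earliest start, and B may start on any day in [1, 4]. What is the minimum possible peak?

10

B@1: d1:14  d2:8  d3:4  d4:0  d5:0  d6:0 → peak 14
B@2: d1:10  d2:8  d3:4  d4:4  d5:0  d6:0 → peak 10
B@3: d1:10  d2:4  d3:4  d4:4  d5:4  d6:0 → peak 10
B@4: d1:10  d2:4  d3:0  d4:4  d5:4  d6:4 → peak 10
Best is B@2, peak 10.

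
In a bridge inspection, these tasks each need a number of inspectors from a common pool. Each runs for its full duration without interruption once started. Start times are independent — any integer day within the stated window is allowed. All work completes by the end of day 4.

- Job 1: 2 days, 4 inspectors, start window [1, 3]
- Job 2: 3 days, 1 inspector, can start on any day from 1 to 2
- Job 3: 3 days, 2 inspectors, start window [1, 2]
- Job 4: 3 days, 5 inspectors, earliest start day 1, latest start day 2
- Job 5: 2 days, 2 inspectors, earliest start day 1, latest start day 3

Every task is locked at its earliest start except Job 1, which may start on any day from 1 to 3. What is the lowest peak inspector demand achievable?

Job 1@1: d1:14  d2:14  d3:8  d4:0 → peak 14
Job 1@2: d1:10  d2:14  d3:12  d4:0 → peak 14
Job 1@3: d1:10  d2:10  d3:12  d4:4 → peak 12
Best is Job 1@3, peak 12.

12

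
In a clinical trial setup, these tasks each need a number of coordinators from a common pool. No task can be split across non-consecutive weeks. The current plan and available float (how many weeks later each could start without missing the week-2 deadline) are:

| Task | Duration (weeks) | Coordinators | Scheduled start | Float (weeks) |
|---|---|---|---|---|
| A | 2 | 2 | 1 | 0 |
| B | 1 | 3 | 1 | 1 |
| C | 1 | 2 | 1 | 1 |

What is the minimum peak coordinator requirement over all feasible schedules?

5

Early-start (A@1, B@1, C@1) gives peak 7: w1:7  w2:2.
Shift C→2.
Schedule A@1, B@1, C@2: w1:5  w2:4 — peak 5.
Total coordinator-weeks = 9 over 2 weeks ⇒ peak ≥ ⌈9/2⌉ = 5, so 5 is optimal.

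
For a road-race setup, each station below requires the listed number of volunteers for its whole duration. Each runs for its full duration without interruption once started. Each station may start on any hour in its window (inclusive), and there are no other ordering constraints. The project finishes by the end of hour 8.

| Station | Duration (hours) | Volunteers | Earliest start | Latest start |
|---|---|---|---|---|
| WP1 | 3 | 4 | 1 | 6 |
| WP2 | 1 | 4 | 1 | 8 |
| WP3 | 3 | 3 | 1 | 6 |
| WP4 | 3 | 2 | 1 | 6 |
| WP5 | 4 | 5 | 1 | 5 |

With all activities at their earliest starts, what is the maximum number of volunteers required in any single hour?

18

Early-start schedule: WP1@1, WP2@1, WP3@1, WP4@1, WP5@1.
Load per hour: hour 1: 18, hour 2: 14, hour 3: 14, hour 4: 5, hour 5: 0, hour 6: 0, hour 7: 0, hour 8: 0.
Peak is 18.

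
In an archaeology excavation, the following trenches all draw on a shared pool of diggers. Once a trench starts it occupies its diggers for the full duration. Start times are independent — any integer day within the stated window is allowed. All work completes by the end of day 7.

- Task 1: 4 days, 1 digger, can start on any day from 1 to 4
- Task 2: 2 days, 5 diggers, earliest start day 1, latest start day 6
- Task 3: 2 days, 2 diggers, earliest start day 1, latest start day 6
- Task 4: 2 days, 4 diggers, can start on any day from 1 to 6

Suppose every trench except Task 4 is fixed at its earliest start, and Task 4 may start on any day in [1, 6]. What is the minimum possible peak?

Task 4@1: d1:12  d2:12  d3:1  d4:1  d5:0  d6:0  d7:0 → peak 12
Task 4@2: d1:8  d2:12  d3:5  d4:1  d5:0  d6:0  d7:0 → peak 12
Task 4@3: d1:8  d2:8  d3:5  d4:5  d5:0  d6:0  d7:0 → peak 8
Task 4@4: d1:8  d2:8  d3:1  d4:5  d5:4  d6:0  d7:0 → peak 8
Task 4@5: d1:8  d2:8  d3:1  d4:1  d5:4  d6:4  d7:0 → peak 8
Task 4@6: d1:8  d2:8  d3:1  d4:1  d5:0  d6:4  d7:4 → peak 8
Best is Task 4@3, peak 8.

8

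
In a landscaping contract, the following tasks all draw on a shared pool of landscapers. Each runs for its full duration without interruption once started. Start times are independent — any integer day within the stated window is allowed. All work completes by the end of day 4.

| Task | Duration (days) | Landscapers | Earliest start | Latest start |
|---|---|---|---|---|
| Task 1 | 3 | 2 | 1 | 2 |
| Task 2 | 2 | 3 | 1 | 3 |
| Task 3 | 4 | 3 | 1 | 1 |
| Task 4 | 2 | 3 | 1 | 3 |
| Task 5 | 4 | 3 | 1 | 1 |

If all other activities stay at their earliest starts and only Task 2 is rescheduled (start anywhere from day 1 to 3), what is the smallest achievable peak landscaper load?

11

Task 2@1: d1:14  d2:14  d3:8  d4:6 → peak 14
Task 2@2: d1:11  d2:14  d3:11  d4:6 → peak 14
Task 2@3: d1:11  d2:11  d3:11  d4:9 → peak 11
Best is Task 2@3, peak 11.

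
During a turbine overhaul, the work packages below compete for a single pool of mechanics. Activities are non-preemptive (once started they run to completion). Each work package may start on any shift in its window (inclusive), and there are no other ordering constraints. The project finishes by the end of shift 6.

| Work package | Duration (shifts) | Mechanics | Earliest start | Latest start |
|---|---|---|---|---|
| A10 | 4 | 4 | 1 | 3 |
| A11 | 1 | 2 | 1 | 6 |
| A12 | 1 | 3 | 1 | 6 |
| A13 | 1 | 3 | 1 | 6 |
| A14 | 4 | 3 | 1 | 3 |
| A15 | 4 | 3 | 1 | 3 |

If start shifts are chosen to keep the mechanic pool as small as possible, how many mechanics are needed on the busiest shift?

10

Early-start (A10@1, A11@1, A12@1, A13@1, A14@1, A15@1) gives peak 18: s1:18  s2:10  s3:10  s4:10  s5:0  s6:0.
Shift A13→2, A14→2, A15→3.
Schedule A10@1, A11@1, A12@1, A13@2, A14@2, A15@3: s1:9  s2:10  s3:10  s4:10  s5:6  s6:3 — peak 10.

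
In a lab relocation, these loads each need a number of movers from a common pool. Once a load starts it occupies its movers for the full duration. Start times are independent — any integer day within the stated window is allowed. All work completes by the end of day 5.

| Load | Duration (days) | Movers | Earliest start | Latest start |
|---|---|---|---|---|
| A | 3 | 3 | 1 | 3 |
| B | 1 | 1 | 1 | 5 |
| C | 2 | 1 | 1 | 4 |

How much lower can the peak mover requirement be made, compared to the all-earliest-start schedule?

2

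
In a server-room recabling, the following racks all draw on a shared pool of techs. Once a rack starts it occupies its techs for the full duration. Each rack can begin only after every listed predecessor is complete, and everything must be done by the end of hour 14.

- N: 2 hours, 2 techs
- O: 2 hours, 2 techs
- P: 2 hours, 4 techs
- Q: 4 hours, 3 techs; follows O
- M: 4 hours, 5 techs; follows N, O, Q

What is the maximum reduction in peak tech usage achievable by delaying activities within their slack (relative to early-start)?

3

Early-start peak: h1:8  h2:8  h3:3  h4:3  h5:3  h6:3  h7:5  h8:5  h9:5  h10:5  h11:0  h12:0  h13:0  h14:0 ⇒ 8.
Leveled (N@1, O@1, P@3, Q@5, M@9): h1:4  h2:4  h3:4  h4:4  h5:3  h6:3  h7:3  h8:3  h9:5  h10:5  h11:5  h12:5  h13:0  h14:0 ⇒ 5.
Reduction 8 − 5 = 3.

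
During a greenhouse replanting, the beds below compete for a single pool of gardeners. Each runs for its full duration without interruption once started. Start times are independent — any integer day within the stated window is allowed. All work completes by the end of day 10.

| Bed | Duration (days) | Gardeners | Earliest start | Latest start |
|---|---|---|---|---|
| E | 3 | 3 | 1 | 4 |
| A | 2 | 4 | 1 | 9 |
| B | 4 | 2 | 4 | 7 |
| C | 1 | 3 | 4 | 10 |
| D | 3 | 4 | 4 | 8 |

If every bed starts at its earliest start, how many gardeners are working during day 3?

3

At early start, day 3 has: E.
Demand: 3 = 3.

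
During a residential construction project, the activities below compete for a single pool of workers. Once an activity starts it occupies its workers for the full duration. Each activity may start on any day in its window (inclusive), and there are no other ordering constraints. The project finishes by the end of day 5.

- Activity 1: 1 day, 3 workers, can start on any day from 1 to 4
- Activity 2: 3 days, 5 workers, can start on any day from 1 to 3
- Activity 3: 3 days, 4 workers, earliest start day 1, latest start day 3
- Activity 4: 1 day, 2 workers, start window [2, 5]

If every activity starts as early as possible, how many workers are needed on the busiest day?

12

Early-start schedule: Activity 1@1, Activity 2@1, Activity 3@1, Activity 4@2.
Load per day: day 1: 12, day 2: 11, day 3: 9, day 4: 0, day 5: 0.
Peak is 12.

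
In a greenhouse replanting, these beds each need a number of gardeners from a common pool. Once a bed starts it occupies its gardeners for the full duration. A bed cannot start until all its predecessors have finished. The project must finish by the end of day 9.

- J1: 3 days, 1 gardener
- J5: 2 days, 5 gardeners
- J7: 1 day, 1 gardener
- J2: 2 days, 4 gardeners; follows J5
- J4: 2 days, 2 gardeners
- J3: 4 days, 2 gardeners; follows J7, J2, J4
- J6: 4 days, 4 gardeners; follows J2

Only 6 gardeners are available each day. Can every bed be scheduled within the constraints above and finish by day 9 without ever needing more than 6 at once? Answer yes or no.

Schedule J1@1, J5@1, J7@3, J2@3, J4@4, J3@6, J6@5: d1:6  d2:6  d3:6  d4:6  d5:6  d6:6  d7:6  d8:6  d9:2 — peak 6 ≤ 6.

yes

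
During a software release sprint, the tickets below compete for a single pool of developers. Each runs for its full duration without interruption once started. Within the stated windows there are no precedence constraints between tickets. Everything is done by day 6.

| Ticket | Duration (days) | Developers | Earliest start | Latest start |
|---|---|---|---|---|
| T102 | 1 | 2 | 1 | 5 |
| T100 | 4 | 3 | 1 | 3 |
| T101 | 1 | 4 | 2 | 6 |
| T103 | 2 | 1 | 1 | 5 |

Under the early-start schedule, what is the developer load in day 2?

At early start, day 2 has: T100, T101, T103.
Demand: 3 + 4 + 1 = 8.

8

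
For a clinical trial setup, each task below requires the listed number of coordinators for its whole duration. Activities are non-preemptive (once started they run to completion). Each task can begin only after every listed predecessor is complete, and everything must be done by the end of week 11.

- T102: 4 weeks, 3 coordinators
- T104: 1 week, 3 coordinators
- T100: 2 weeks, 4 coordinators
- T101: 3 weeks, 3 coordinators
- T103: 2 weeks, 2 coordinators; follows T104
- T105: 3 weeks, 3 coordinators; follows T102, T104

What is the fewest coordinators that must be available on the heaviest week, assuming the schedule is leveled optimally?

Early-start (T102@1, T104@1, T100@1, T101@1, T103@2, T105@5) gives peak 13: w1:13  w2:12  w3:8  w4:3  w5:3  w6:3  w7:3  w8:0  w9:0  w10:0  w11:0.
Shift T100→5, T101→2, T103→5, T105→7.
Schedule T102@1, T104@1, T100@5, T101@2, T103@5, T105@7: w1:6  w2:6  w3:6  w4:6  w5:6  w6:6  w7:3  w8:3  w9:3  w10:0  w11:0 — peak 6.

6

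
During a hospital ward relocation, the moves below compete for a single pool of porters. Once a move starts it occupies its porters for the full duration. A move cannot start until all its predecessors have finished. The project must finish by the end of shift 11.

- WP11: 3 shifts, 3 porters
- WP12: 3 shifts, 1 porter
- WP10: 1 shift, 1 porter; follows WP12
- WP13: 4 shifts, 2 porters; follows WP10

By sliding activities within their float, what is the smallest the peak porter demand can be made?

Early-start (WP11@1, WP12@1, WP10@4, WP13@5) gives peak 4: s1:4  s2:4  s3:4  s4:1  s5:2  s6:2  s7:2  s8:2  s9:0  s10:0  s11:0.
Shift WP12→4, WP10→7, WP13→8.
Schedule WP11@1, WP12@4, WP10@7, WP13@8: s1:3  s2:3  s3:3  s4:1  s5:1  s6:1  s7:1  s8:2  s9:2  s10:2  s11:2 — peak 3.

3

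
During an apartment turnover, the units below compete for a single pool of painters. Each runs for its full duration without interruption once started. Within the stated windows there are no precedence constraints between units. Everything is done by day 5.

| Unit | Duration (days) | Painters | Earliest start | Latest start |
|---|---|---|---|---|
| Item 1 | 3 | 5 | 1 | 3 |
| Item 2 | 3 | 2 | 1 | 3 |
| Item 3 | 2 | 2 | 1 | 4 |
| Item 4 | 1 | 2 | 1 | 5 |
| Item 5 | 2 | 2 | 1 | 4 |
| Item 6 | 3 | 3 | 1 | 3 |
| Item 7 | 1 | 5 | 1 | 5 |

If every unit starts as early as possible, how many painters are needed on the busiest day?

Early-start schedule: Item 1@1, Item 2@1, Item 3@1, Item 4@1, Item 5@1, Item 6@1, Item 7@1.
Load per day: day 1: 21, day 2: 14, day 3: 10, day 4: 0, day 5: 0.
Peak is 21.

21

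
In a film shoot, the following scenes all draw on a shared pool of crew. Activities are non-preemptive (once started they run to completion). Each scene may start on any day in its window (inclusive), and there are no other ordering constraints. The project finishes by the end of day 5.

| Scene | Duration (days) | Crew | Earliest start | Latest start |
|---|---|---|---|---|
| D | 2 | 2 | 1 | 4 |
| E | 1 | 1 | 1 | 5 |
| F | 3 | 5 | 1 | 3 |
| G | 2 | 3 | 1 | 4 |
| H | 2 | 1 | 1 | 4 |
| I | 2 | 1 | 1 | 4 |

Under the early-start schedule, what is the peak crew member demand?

Early-start schedule: D@1, E@1, F@1, G@1, H@1, I@1.
Load per day: day 1: 13, day 2: 12, day 3: 5, day 4: 0, day 5: 0.
Peak is 13.

13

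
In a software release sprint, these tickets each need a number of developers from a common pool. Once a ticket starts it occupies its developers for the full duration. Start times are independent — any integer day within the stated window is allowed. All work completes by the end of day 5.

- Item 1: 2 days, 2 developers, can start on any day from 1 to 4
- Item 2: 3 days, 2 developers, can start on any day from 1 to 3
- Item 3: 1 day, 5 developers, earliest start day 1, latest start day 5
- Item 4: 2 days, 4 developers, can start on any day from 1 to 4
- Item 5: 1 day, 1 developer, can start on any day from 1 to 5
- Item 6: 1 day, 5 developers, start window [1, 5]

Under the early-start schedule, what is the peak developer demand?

19

Early-start schedule: Item 1@1, Item 2@1, Item 3@1, Item 4@1, Item 5@1, Item 6@1.
Load per day: day 1: 19, day 2: 8, day 3: 2, day 4: 0, day 5: 0.
Peak is 19.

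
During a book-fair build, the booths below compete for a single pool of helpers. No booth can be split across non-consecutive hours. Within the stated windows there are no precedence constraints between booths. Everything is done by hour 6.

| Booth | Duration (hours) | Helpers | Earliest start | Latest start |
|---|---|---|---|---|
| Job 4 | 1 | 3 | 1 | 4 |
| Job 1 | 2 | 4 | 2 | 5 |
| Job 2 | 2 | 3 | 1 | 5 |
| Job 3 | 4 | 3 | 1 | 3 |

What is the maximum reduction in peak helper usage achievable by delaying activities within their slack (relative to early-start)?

4

Early-start peak: h1:9  h2:10  h3:7  h4:3  h5:0  h6:0 ⇒ 10.
Leveled (Job 4@1, Job 1@5, Job 2@2, Job 3@1): h1:6  h2:6  h3:6  h4:3  h5:4  h6:4 ⇒ 6.
Reduction 10 − 6 = 4.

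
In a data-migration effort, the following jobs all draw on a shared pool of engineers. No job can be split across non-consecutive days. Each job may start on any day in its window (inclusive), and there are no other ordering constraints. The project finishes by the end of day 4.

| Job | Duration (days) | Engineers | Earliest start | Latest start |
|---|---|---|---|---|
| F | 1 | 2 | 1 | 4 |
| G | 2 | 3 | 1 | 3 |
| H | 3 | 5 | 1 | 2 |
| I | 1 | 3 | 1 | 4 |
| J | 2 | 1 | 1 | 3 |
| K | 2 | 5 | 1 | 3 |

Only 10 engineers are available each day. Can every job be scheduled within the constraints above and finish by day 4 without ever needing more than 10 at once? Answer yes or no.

yes

Schedule F@1, G@1, H@2, I@1, J@1, K@3: d1:9  d2:9  d3:10  d4:10 — peak 10 ≤ 10.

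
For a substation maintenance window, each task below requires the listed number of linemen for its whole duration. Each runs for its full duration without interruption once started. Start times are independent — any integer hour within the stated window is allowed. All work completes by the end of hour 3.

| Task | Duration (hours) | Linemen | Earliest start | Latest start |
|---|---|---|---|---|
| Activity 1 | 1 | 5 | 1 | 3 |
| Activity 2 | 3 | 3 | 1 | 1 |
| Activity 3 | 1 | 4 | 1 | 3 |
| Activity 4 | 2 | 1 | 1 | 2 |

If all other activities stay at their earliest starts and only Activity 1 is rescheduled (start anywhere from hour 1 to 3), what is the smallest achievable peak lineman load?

Activity 1@1: h1:13  h2:4  h3:3 → peak 13
Activity 1@2: h1:8  h2:9  h3:3 → peak 9
Activity 1@3: h1:8  h2:4  h3:8 → peak 8
Best is Activity 1@3, peak 8.

8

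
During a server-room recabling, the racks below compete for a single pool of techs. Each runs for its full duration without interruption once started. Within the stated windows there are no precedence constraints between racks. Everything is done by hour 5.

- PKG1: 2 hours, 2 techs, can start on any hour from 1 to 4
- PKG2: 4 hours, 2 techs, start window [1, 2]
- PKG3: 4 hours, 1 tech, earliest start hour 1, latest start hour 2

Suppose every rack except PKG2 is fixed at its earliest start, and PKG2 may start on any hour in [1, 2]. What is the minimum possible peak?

PKG2@1: h1:5  h2:5  h3:3  h4:3  h5:0 → peak 5
PKG2@2: h1:3  h2:5  h3:3  h4:3  h5:2 → peak 5
Best is PKG2@1, peak 5.

5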